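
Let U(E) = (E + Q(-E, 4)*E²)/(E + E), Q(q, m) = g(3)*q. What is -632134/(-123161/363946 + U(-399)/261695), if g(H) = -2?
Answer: -15051560693683745/6427532806 ≈ -2.3417e+6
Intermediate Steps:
Q(q, m) = -2*q
U(E) = (E + 2*E³)/(2*E) (U(E) = (E + (-(-2)*E)*E²)/(E + E) = (E + (2*E)*E²)/((2*E)) = (E + 2*E³)*(1/(2*E)) = (E + 2*E³)/(2*E))
-632134/(-123161/363946 + U(-399)/261695) = -632134/(-123161/363946 + (½ + (-399)²)/261695) = -632134/(-123161*1/363946 + (½ + 159201)*(1/261695)) = -632134/(-123161/363946 + (318403/2)*(1/261695)) = -632134/(-123161/363946 + 318403/523390) = -632134/12855065612/47621424235 = -632134*47621424235/12855065612 = -15051560693683745/6427532806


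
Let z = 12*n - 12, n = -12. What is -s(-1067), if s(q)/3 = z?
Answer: 468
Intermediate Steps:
z = -156 (z = 12*(-12) - 12 = -144 - 12 = -156)
s(q) = -468 (s(q) = 3*(-156) = -468)
-s(-1067) = -1*(-468) = 468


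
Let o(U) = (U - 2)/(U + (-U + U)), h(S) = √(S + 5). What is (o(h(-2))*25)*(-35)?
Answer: -875 + 1750*√3/3 ≈ 135.36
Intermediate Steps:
h(S) = √(5 + S)
o(U) = (-2 + U)/U (o(U) = (-2 + U)/(U + 0) = (-2 + U)/U)
(o(h(-2))*25)*(-35) = (((-2 + √(5 - 2))/(√(5 - 2)))*25)*(-35) = (((-2 + √3)/(√3))*25)*(-35) = (((√3/3)*(-2 + √3))*25)*(-35) = ((√3*(-2 + √3)/3)*25)*(-35) = (25*√3*(-2 + √3)/3)*(-35) = -875*√3*(-2 + √3)/3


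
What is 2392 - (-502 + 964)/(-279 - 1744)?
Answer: 691354/289 ≈ 2392.2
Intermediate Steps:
2392 - (-502 + 964)/(-279 - 1744) = 2392 - 462/(-2023) = 2392 - 462*(-1)/2023 = 2392 - 1*(-66/289) = 2392 + 66/289 = 691354/289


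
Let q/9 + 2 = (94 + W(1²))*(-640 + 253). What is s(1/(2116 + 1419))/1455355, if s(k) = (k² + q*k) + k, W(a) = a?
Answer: -1169738569/18186443534875 ≈ -6.4319e-5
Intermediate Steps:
q = -330903 (q = -18 + 9*((94 + 1²)*(-640 + 253)) = -18 + 9*((94 + 1)*(-387)) = -18 + 9*(95*(-387)) = -18 + 9*(-36765) = -18 - 330885 = -330903)
s(k) = k² - 330902*k (s(k) = (k² - 330903*k) + k = k² - 330902*k)
s(1/(2116 + 1419))/1455355 = ((-330902 + 1/(2116 + 1419))/(2116 + 1419))/1455355 = ((-330902 + 1/3535)/3535)*(1/1455355) = ((1/3535)*(-1169738569/3535))*(1/1455355) = -1169738569/12496225*1/1455355 = -1169738569/18186443534875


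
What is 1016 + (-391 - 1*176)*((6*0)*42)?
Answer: 1016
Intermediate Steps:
1016 + (-391 - 1*176)*((6*0)*42) = 1016 + (-391 - 176)*(0*42) = 1016 - 567*0 = 1016 + 0 = 1016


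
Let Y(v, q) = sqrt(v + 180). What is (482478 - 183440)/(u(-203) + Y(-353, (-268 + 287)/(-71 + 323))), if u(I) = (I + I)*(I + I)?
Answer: 49292227768/27170907069 - 299038*I*sqrt(173)/27170907069 ≈ 1.8142 - 0.00014476*I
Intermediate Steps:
u(I) = 4*I**2 (u(I) = (2*I)*(2*I) = 4*I**2)
Y(v, q) = sqrt(180 + v)
(482478 - 183440)/(u(-203) + Y(-353, (-268 + 287)/(-71 + 323))) = (482478 - 183440)/(4*(-203)**2 + sqrt(180 - 353)) = 299038/(4*41209 + sqrt(-173)) = 299038/(164836 + I*sqrt(173))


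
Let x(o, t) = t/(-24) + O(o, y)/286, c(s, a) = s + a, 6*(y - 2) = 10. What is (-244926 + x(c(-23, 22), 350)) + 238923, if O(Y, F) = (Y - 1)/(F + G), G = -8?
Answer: -134240213/22308 ≈ -6017.6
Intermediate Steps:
y = 11/3 (y = 2 + (⅙)*10 = 2 + 5/3 = 11/3 ≈ 3.6667)
O(Y, F) = (-1 + Y)/(-8 + F) (O(Y, F) = (Y - 1)/(F - 8) = (-1 + Y)/(-8 + F))
c(s, a) = a + s
x(o, t) = 3/3718 - 3*o/3718 - t/24 (x(o, t) = t/(-24) + ((-1 + o)/(-8 + 11/3))/286 = t*(-1/24) + ((-1 + o)/(-13/3))*(1/286) = -t/24 - 3*(-1 + o)/13*(1/286) = -t/24 + (3/13 - 3*o/13)*(1/286) = -t/24 + (3/3718 - 3*o/3718) = 3/3718 - 3*o/3718 - t/24)
(-244926 + x(c(-23, 22), 350)) + 238923 = (-244926 + (3/3718 - 3*(22 - 23)/3718 - 1/24*350)) + 238923 = (-244926 + (3/3718 - 3/3718*(-1) - 175/12)) + 238923 = (-244926 + (3/3718 + 3/3718 - 175/12)) + 238923 = (-244926 - 325289/22308) + 238923 = -5464134497/22308 + 238923 = -134240213/22308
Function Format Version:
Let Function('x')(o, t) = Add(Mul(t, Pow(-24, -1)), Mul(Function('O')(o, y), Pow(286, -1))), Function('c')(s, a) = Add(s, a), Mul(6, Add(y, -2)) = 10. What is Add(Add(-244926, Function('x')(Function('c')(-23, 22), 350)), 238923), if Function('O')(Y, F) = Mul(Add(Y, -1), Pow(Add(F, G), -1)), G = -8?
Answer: Rational(-134240213, 22308) ≈ -6017.6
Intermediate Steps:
y = Rational(11, 3) (y = Add(2, Mul(Rational(1, 6), 10)) = Add(2, Rational(5, 3)) = Rational(11, 3) ≈ 3.6667)
Function('O')(Y, F) = Mul(Pow(Add(-8, F), -1), Add(-1, Y)) (Function('O')(Y, F) = Mul(Add(Y, -1), Pow(Add(F, -8), -1)) = Mul(Add(-1, Y), Pow(Add(-8, F), -1)) = Mul(Pow(Add(-8, F), -1), Add(-1, Y)))
Function('c')(s, a) = Add(a, s)
Function('x')(o, t) = Add(Rational(3, 3718), Mul(Rational(-3, 3718), o), Mul(Rational(-1, 24), t)) (Function('x')(o, t) = Add(Mul(t, Pow(-24, -1)), Mul(Mul(Pow(Add(-8, Rational(11, 3)), -1), Add(-1, o)), Pow(286, -1))) = Add(Mul(t, Rational(-1, 24)), Mul(Mul(Pow(Rational(-13, 3), -1), Add(-1, o)), Rational(1, 286))) = Add(Mul(Rational(-1, 24), t), Mul(Mul(Rational(-3, 13), Add(-1, o)), Rational(1, 286))) = Add(Mul(Rational(-1, 24), t), Mul(Add(Rational(3, 13), Mul(Rational(-3, 13), o)), Rational(1, 286))) = Add(Mul(Rational(-1, 24), t), Add(Rational(3, 3718), Mul(Rational(-3, 3718), o))) = Add(Rational(3, 3718), Mul(Rational(-3, 3718), o), Mul(Rational(-1, 24), t)))
Add(Add(-244926, Function('x')(Function('c')(-23, 22), 350)), 238923) = Add(Add(-244926, Add(Rational(3, 3718), Mul(Rational(-3, 3718), Add(22, -23)), Mul(Rational(-1, 24), 350))), 238923) = Add(Add(-244926, Add(Rational(3, 3718), Mul(Rational(-3, 3718), -1), Rational(-175, 12))), 238923) = Add(Add(-244926, Add(Rational(3, 3718), Rational(3, 3718), Rational(-175, 12))), 238923) = Add(Add(-244926, Rational(-325289, 22308)), 238923) = Add(Rational(-5464134497, 22308), 238923) = Rational(-134240213, 22308)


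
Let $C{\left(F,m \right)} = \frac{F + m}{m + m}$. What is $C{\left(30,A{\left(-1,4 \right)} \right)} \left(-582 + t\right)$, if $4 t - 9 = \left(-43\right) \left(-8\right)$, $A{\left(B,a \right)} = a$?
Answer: $- \frac{33575}{16} \approx -2098.4$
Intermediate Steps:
$t = \frac{353}{4}$ ($t = \frac{9}{4} + \frac{\left(-43\right) \left(-8\right)}{4} = \frac{9}{4} + \frac{1}{4} \cdot 344 = \frac{9}{4} + 86 = \frac{353}{4} \approx 88.25$)
$C{\left(F,m \right)} = \frac{F + m}{2 m}$
$C{\left(30,A{\left(-1,4 \right)} \right)} \left(-582 + t\right) = \frac{30 + 4}{2 \cdot 4} \left(-582 + \frac{353}{4}\right) = \frac{1}{2} \cdot \frac{1}{4} \cdot 34 \left(- \frac{1975}{4}\right) = \frac{17}{4} \left(- \frac{1975}{4}\right) = - \frac{33575}{16}$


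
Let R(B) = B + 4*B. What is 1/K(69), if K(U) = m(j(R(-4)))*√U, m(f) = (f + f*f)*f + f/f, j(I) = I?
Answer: -√69/524331 ≈ -1.5842e-5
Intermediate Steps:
R(B) = 5*B
m(f) = 1 + f*(f + f²) (m(f) = (f + f²)*f + 1 = f*(f + f²) + 1 = 1 + f*(f + f²))
K(U) = -7599*√U (K(U) = (1 + (5*(-4))² + (5*(-4))³)*√U = (1 + (-20)² + (-20)³)*√U = (1 + 400 - 8000)*√U = -7599*√U)
1/K(69) = 1/(-7599*√69) = -√69/524331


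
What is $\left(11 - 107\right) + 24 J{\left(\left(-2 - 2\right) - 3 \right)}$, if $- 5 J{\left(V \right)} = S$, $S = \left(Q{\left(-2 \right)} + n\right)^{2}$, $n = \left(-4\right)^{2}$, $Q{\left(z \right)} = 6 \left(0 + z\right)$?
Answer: $- \frac{864}{5} \approx -172.8$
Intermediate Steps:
$Q{\left(z \right)} = 6 z$
$n = 16$
$S = 16$ ($S = \left(6 \left(-2\right) + 16\right)^{2} = \left(-12 + 16\right)^{2} = 4^{2} = 16$)
$J{\left(V \right)} = - \frac{16}{5}$ ($J{\left(V \right)} = \left(- \frac{1}{5}\right) 16 = - \frac{16}{5}$)
$\left(11 - 107\right) + 24 J{\left(\left(-2 - 2\right) - 3 \right)} = \left(11 - 107\right) + 24 \left(- \frac{16}{5}\right) = -96 - \frac{384}{5} = - \frac{864}{5}$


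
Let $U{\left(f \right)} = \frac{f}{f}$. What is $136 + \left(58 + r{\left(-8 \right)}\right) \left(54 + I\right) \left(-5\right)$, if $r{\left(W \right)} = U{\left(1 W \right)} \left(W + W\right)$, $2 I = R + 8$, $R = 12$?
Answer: $-13304$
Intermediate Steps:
$U{\left(f \right)} = 1$
$I = 10$ ($I = \frac{12 + 8}{2} = \frac{1}{2} \cdot 20 = 10$)
$r{\left(W \right)} = 2 W$ ($r{\left(W \right)} = 1 \left(W + W\right) = 1 \cdot 2 W = 2 W$)
$136 + \left(58 + r{\left(-8 \right)}\right) \left(54 + I\right) \left(-5\right) = 136 + \left(58 + 2 \left(-8\right)\right) \left(54 + 10\right) \left(-5\right) = 136 + \left(58 - 16\right) 64 \left(-5\right) = 136 + 42 \cdot 64 \left(-5\right) = 136 + 2688 \left(-5\right) = 136 - 13440 = -13304$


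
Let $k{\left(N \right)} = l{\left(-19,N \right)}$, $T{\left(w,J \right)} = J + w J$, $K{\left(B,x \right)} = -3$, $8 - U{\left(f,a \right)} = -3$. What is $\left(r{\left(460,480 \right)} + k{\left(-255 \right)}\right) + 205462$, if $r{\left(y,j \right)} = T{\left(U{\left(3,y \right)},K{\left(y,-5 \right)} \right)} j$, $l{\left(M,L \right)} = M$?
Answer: $188163$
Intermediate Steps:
$U{\left(f,a \right)} = 11$ ($U{\left(f,a \right)} = 8 - -3 = 8 + 3 = 11$)
$T{\left(w,J \right)} = J + J w$
$k{\left(N \right)} = -19$
$r{\left(y,j \right)} = - 36 j$ ($r{\left(y,j \right)} = - 3 \left(1 + 11\right) j = \left(-3\right) 12 j = - 36 j$)
$\left(r{\left(460,480 \right)} + k{\left(-255 \right)}\right) + 205462 = \left(\left(-36\right) 480 - 19\right) + 205462 = \left(-17280 - 19\right) + 205462 = -17299 + 205462 = 188163$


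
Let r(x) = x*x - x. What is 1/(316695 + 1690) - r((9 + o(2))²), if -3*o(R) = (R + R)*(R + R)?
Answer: -4314753439/25789185 ≈ -167.31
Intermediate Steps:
o(R) = -4*R²/3 (o(R) = -(R + R)*(R + R)/3 = -2*R*2*R/3 = -4*R²/3)
r(x) = x² - x
1/(316695 + 1690) - r((9 + o(2))²) = 1/(316695 + 1690) - (9 - 4/3*2²)²*(-1 + (9 - 4/3*2²)²) = 1/318385 - (9 - 4/3*4)²*(-1 + (9 - 4/3*4)²) = 1/318385 - (9 - 16/3)²*(-1 + (9 - 16/3)²) = 1/318385 - (11/3)²*(-1 + (11/3)²) = 1/318385 - 121*(-1 + 121/9)/9 = 1/318385 - 121*112/(9*9) = 1/318385 - 1*13552/81 = 1/318385 - 13552/81 = -4314753439/25789185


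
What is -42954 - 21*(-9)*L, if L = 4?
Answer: -42198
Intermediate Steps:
-42954 - 21*(-9)*L = -42954 - 21*(-9)*4 = -42954 - (-189)*4 = -42954 - 1*(-756) = -42954 + 756 = -42198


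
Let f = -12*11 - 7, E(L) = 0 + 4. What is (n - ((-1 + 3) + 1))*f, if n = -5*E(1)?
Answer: 3197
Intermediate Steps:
E(L) = 4
n = -20 (n = -5*4 = -20)
f = -139 (f = -132 - 7 = -139)
(n - ((-1 + 3) + 1))*f = (-20 - ((-1 + 3) + 1))*(-139) = (-20 - (2 + 1))*(-139) = (-20 - 1*3)*(-139) = (-20 - 3)*(-139) = -23*(-139) = 3197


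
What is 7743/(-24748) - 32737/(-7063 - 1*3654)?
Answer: 727193545/265224316 ≈ 2.7418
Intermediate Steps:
7743/(-24748) - 32737/(-7063 - 1*3654) = 7743*(-1/24748) - 32737/(-7063 - 3654) = -7743/24748 - 32737/(-10717) = -7743/24748 - 32737*(-1/10717) = -7743/24748 + 32737/10717 = 727193545/265224316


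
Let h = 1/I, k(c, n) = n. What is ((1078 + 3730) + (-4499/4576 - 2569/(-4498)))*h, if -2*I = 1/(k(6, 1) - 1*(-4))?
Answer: -133074035/2768 ≈ -48076.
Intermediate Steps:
I = -⅒ (I = -1/(2*(1 - 1*(-4))) = -1/(2*(1 + 4)) = -½/5 = -½*⅕ = -⅒ ≈ -0.10000)
h = -10 (h = 1/(-⅒) = -10)
((1078 + 3730) + (-4499/4576 - 2569/(-4498)))*h = ((1078 + 3730) + (-4499/4576 - 2569/(-4498)))*(-10) = (4808 + (-4499*1/4576 - 2569*(-1/4498)))*(-10) = (4808 + (-409/416 + 2569/4498))*(-10) = (4808 - 2281/5536)*(-10) = (26614807/5536)*(-10) = -133074035/2768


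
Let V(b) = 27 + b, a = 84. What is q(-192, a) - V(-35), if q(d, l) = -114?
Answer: -106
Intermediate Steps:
q(-192, a) - V(-35) = -114 - (27 - 35) = -114 - 1*(-8) = -114 + 8 = -106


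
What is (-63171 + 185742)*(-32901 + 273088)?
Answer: 29439960777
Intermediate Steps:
(-63171 + 185742)*(-32901 + 273088) = 122571*240187 = 29439960777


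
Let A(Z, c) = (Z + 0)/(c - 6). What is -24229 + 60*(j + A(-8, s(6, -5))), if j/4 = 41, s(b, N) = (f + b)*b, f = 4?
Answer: -129581/9 ≈ -14398.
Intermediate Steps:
s(b, N) = b*(4 + b) (s(b, N) = (4 + b)*b = b*(4 + b))
j = 164 (j = 4*41 = 164)
A(Z, c) = Z/(-6 + c)
-24229 + 60*(j + A(-8, s(6, -5))) = -24229 + 60*(164 - 8/(-6 + 6*(4 + 6))) = -24229 + 60*(164 - 8/(-6 + 6*10)) = -24229 + 60*(164 - 8/(-6 + 60)) = -24229 + 60*(164 - 8/54) = -24229 + 60*(164 - 8*1/54) = -24229 + 60*(164 - 4/27) = -24229 + 60*(4424/27) = -24229 + 88480/9 = -129581/9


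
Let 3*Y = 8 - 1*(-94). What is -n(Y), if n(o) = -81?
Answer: 81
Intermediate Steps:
Y = 34 (Y = (8 - 1*(-94))/3 = (8 + 94)/3 = (⅓)*102 = 34)
-n(Y) = -1*(-81) = 81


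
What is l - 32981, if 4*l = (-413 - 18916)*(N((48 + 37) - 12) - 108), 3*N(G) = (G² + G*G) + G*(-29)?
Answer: -53074055/4 ≈ -1.3269e+7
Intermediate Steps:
N(G) = -29*G/3 + 2*G²/3 (N(G) = ((G² + G*G) + G*(-29))/3 = ((G² + G²) - 29*G)/3 = (2*G² - 29*G)/3 = (-29*G + 2*G²)/3 = -29*G/3 + 2*G²/3)
l = -52942131/4 (l = ((-413 - 18916)*(((48 + 37) - 12)*(-29 + 2*((48 + 37) - 12))/3 - 108))/4 = (-19329*((85 - 12)*(-29 + 2*(85 - 12))/3 - 108))/4 = (-19329*((⅓)*73*(-29 + 2*73) - 108))/4 = (-19329*((⅓)*73*(-29 + 146) - 108))/4 = (-19329*((⅓)*73*117 - 108))/4 = (-19329*(2847 - 108))/4 = (-19329*2739)/4 = (¼)*(-52942131) = -52942131/4 ≈ -1.3236e+7)
l - 32981 = -52942131/4 - 32981 = -53074055/4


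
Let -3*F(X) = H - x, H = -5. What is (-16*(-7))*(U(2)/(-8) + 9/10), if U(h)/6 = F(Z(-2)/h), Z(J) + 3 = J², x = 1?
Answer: -336/5 ≈ -67.200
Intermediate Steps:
Z(J) = -3 + J²
F(X) = 2 (F(X) = -(-5 - 1*1)/3 = -(-5 - 1)/3 = -⅓*(-6) = 2)
U(h) = 12 (U(h) = 6*2 = 12)
(-16*(-7))*(U(2)/(-8) + 9/10) = (-16*(-7))*(12/(-8) + 9/10) = 112*(12*(-⅛) + 9*(⅒)) = 112*(-3/2 + 9/10) = 112*(-⅗) = -336/5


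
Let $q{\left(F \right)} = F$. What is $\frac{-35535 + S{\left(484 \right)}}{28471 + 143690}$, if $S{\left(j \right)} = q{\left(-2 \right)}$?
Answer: $- \frac{35537}{172161} \approx -0.20642$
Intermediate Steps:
$S{\left(j \right)} = -2$
$\frac{-35535 + S{\left(484 \right)}}{28471 + 143690} = \frac{-35535 - 2}{28471 + 143690} = - \frac{35537}{172161}$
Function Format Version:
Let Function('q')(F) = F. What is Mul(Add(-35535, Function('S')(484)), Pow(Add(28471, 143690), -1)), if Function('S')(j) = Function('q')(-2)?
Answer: Rational(-35537, 172161) ≈ -0.20642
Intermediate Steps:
Function('S')(j) = -2
Mul(Add(-35535, Function('S')(484)), Pow(Add(28471, 143690), -1)) = Mul(Add(-35535, -2), Pow(Add(28471, 143690), -1)) = Mul(-35537, Pow(172161, -1)) = Mul(-35537, Rational(1, 172161)) = Rational(-35537, 172161)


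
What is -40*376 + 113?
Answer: -14927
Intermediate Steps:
-40*376 + 113 = -15040 + 113 = -14927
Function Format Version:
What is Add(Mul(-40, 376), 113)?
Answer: -14927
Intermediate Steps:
Add(Mul(-40, 376), 113) = Add(-15040, 113) = -14927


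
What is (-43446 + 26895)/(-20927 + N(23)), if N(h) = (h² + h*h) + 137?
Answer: 16551/19732 ≈ 0.83879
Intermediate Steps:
N(h) = 137 + 2*h² (N(h) = (h² + h²) + 137 = 2*h² + 137 = 137 + 2*h²)
(-43446 + 26895)/(-20927 + N(23)) = (-43446 + 26895)/(-20927 + (137 + 2*23²)) = -16551/(-20927 + (137 + 2*529)) = -16551/(-20927 + (137 + 1058)) = -16551/(-20927 + 1195) = -16551/(-19732) = -16551*(-1/19732) = 16551/19732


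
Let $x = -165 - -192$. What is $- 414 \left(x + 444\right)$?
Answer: $-194994$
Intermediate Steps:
$x = 27$ ($x = -165 + 192 = 27$)
$- 414 \left(x + 444\right) = - 414 \left(27 + 444\right) = \left(-414\right) 471 = -194994$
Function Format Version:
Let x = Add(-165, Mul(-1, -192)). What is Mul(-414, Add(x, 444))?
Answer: -194994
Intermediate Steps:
x = 27 (x = Add(-165, 192) = 27)
Mul(-414, Add(x, 444)) = Mul(-414, Add(27, 444)) = Mul(-414, 471) = -194994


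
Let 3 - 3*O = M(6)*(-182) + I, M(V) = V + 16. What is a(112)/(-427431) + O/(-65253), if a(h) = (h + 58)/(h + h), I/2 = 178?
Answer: -380824193/20417054672 ≈ -0.018652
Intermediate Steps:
I = 356 (I = 2*178 = 356)
M(V) = 16 + V
a(h) = (58 + h)/(2*h) (a(h) = (58 + h)/((2*h)) = (58 + h)*(1/(2*h)) = (58 + h)/(2*h))
O = 1217 (O = 1 - ((16 + 6)*(-182) + 356)/3 = 1 - (22*(-182) + 356)/3 = 1 - (-4004 + 356)/3 = 1 - ⅓*(-3648) = 1 + 1216 = 1217)
a(112)/(-427431) + O/(-65253) = ((½)*(58 + 112)/112)/(-427431) + 1217/(-65253) = ((½)*(1/112)*170)*(-1/427431) + 1217*(-1/65253) = (85/112)*(-1/427431) - 1217/65253 = -5/2816016 - 1217/65253 = -380824193/20417054672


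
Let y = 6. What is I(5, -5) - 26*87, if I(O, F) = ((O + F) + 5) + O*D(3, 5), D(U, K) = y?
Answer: -2227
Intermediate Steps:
D(U, K) = 6
I(O, F) = 5 + F + 7*O (I(O, F) = ((O + F) + 5) + O*6 = ((F + O) + 5) + 6*O = (5 + F + O) + 6*O = 5 + F + 7*O)
I(5, -5) - 26*87 = (5 - 5 + 7*5) - 26*87 = (5 - 5 + 35) - 2262 = 35 - 2262 = -2227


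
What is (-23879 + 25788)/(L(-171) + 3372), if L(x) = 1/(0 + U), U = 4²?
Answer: 30544/53953 ≈ 0.56612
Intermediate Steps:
U = 16
L(x) = 1/16 (L(x) = 1/(0 + 16) = 1/16)
(-23879 + 25788)/(L(-171) + 3372) = (-23879 + 25788)/(1/16 + 3372) = 1909/(53953/16) = 1909*(16/53953) = 30544/53953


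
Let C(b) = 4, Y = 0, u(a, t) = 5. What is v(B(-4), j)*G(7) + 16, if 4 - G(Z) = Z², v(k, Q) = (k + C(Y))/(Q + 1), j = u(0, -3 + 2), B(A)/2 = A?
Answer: 46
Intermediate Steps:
B(A) = 2*A
j = 5
v(k, Q) = (4 + k)/(1 + Q) (v(k, Q) = (k + 4)/(Q + 1) = (4 + k)/(1 + Q))
G(Z) = 4 - Z²
v(B(-4), j)*G(7) + 16 = ((4 + 2*(-4))/(1 + 5))*(4 - 1*7²) + 16 = ((4 - 8)/6)*(4 - 1*49) + 16 = ((⅙)*(-4))*(4 - 49) + 16 = -⅔*(-45) + 16 = 30 + 16 = 46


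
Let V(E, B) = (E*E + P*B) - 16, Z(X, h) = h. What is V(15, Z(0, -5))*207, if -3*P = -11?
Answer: 39468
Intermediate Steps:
P = 11/3 (P = -⅓*(-11) = 11/3 ≈ 3.6667)
V(E, B) = -16 + E² + 11*B/3 (V(E, B) = (E*E + 11*B/3) - 16 = (E² + 11*B/3) - 16 = -16 + E² + 11*B/3)
V(15, Z(0, -5))*207 = (-16 + 15² + (11/3)*(-5))*207 = (-16 + 225 - 55/3)*207 = (572/3)*207 = 39468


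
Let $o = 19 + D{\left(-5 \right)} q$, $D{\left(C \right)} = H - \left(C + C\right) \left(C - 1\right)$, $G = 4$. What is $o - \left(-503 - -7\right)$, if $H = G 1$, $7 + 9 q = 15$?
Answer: $\frac{4187}{9} \approx 465.22$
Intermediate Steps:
$q = \frac{8}{9}$ ($q = - \frac{7}{9} + \frac{1}{9} \cdot 15 = - \frac{7}{9} + \frac{5}{3} = \frac{8}{9} \approx 0.88889$)
$H = 4$ ($H = 4 \cdot 1 = 4$)
$D{\left(C \right)} = 4 - 2 C \left(-1 + C\right)$ ($D{\left(C \right)} = 4 - \left(C + C\right) \left(C - 1\right) = 4 - 2 C \left(-1 + C\right)$)
$o = - \frac{277}{9}$ ($o = 19 + \left(4 - 2 \left(-5\right)^{2} + 2 \left(-5\right)\right) \frac{8}{9} = 19 + \left(4 - 50 - 10\right) \frac{8}{9} = 19 - \frac{448}{9} = - \frac{277}{9} \approx -30.778$)
$o - \left(-503 - -7\right) = - \frac{277}{9} - \left(-503 - -7\right) = - \frac{277}{9} - \left(-503 + 7\right) = - \frac{277}{9} - -496 = - \frac{277}{9} + 496 = \frac{4187}{9}$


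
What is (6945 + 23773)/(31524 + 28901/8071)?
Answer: 247924978/254459105 ≈ 0.97432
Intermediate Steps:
(6945 + 23773)/(31524 + 28901/8071) = 30718/(31524 + 28901*(1/8071)) = 30718/(31524 + 28901/8071) = 30718/(254459105/8071) = 30718*(8071/254459105) = 247924978/254459105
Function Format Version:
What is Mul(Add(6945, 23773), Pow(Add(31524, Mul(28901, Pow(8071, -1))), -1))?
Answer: Rational(247924978, 254459105) ≈ 0.97432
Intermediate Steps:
Mul(Add(6945, 23773), Pow(Add(31524, Mul(28901, Pow(8071, -1))), -1)) = Mul(30718, Pow(Add(31524, Mul(28901, Rational(1, 8071))), -1)) = Mul(30718, Pow(Add(31524, Rational(28901, 8071)), -1)) = Mul(30718, Pow(Rational(254459105, 8071), -1)) = Mul(30718, Rational(8071, 254459105)) = Rational(247924978, 254459105)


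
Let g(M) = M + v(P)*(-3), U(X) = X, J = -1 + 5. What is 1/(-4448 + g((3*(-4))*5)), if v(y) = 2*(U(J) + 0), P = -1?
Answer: -1/4532 ≈ -0.00022065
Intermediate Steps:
J = 4
v(y) = 8 (v(y) = 2*(4 + 0) = 2*4 = 8)
g(M) = -24 + M (g(M) = M + 8*(-3) = M - 24 = -24 + M)
1/(-4448 + g((3*(-4))*5)) = 1/(-4448 + (-24 + (3*(-4))*5)) = 1/(-4448 + (-24 - 12*5)) = 1/(-4448 + (-24 - 60)) = 1/(-4448 - 84) = 1/(-4532) = -1/4532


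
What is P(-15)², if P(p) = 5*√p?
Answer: -375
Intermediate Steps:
P(-15)² = (5*√(-15))² = (5*(I*√15))² = (5*I*√15)² = -375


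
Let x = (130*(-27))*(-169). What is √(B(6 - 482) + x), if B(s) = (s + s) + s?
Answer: √591762 ≈ 769.26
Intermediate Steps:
B(s) = 3*s (B(s) = 2*s + s = 3*s)
x = 593190 (x = -3510*(-169) = 593190)
√(B(6 - 482) + x) = √(3*(6 - 482) + 593190) = √(3*(-476) + 593190) = √(-1428 + 593190) = √591762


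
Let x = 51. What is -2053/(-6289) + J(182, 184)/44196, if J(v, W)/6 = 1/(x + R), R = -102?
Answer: 771236009/2362563474 ≈ 0.32644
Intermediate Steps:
J(v, W) = -2/17 (J(v, W) = 6/(51 - 102) = 6/(-51) = 6*(-1/51) = -2/17)
-2053/(-6289) + J(182, 184)/44196 = -2053/(-6289) - 2/17/44196 = -2053*(-1/6289) - 2/17*1/44196 = 2053/6289 - 1/375666 = 771236009/2362563474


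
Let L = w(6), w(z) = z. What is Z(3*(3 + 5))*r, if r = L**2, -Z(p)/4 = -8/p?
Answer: 48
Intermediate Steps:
L = 6
Z(p) = 32/p (Z(p) = -(-32)/p = 32/p)
r = 36 (r = 6**2 = 36)
Z(3*(3 + 5))*r = (32/((3*(3 + 5))))*36 = (32/((3*8)))*36 = (32/24)*36 = (32*(1/24))*36 = (4/3)*36 = 48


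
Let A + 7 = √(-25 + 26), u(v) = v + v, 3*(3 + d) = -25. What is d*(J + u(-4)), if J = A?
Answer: 476/3 ≈ 158.67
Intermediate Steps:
d = -34/3 (d = -3 + (⅓)*(-25) = -3 - 25/3 = -34/3 ≈ -11.333)
u(v) = 2*v
A = -6 (A = -7 + √(-25 + 26) = -7 + √1 = -7 + 1 = -6)
J = -6
d*(J + u(-4)) = -34*(-6 + 2*(-4))/3 = -34*(-6 - 8)/3 = -34/3*(-14) = 476/3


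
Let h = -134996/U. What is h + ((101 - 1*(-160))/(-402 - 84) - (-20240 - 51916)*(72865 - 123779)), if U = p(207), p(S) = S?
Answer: -4562799035971/1242 ≈ -3.6738e+9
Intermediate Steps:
U = 207
h = -134996/207 ≈ -652.15
h + ((101 - 1*(-160))/(-402 - 84) - (-20240 - 51916)*(72865 - 123779)) = -134996/207 + ((101 - 1*(-160))/(-402 - 84) - (-20240 - 51916)*(72865 - 123779)) = -134996/207 + ((101 + 160)/(-486) - (-72156)*(-50914)) = -134996/207 + (-1/486*261 - 1*3673750584) = -134996/207 + (-29/54 - 3673750584) = -134996/207 - 198382531565/54 = -4562799035971/1242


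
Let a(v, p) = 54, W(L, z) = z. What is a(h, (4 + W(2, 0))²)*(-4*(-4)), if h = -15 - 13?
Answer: 864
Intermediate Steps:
h = -28
a(h, (4 + W(2, 0))²)*(-4*(-4)) = 54*(-4*(-4)) = 54*16 = 864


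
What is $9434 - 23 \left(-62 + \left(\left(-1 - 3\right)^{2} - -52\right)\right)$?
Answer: $9296$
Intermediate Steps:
$9434 - 23 \left(-62 + \left(\left(-1 - 3\right)^{2} - -52\right)\right) = 9434 - 23 \left(-62 + \left(\left(-4\right)^{2} + 52\right)\right) = 9434 - 23 \left(-62 + \left(16 + 52\right)\right) = 9434 - 23 \left(-62 + 68\right) = 9434 - 23 \cdot 6 = 9434 - 138 = 9296$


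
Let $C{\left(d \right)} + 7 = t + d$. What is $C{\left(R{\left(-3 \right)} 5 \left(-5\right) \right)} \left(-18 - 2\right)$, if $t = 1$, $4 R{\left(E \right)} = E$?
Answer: $-255$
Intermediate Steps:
$R{\left(E \right)} = \frac{E}{4}$
$C{\left(d \right)} = -6 + d$ ($C{\left(d \right)} = -7 + \left(1 + d\right) = -6 + d$)
$C{\left(R{\left(-3 \right)} 5 \left(-5\right) \right)} \left(-18 - 2\right) = \left(-6 + \frac{1}{4} \left(-3\right) 5 \left(-5\right)\right) \left(-18 - 2\right) = \left(-6 - - \frac{75}{4}\right) \left(-20\right) = \left(-6 + \frac{75}{4}\right) \left(-20\right) = \frac{51}{4} \left(-20\right) = -255$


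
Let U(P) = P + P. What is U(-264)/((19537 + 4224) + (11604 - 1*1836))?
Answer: -528/33529 ≈ -0.015748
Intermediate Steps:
U(P) = 2*P
U(-264)/((19537 + 4224) + (11604 - 1*1836)) = (2*(-264))/((19537 + 4224) + (11604 - 1*1836)) = -528/(23761 + (11604 - 1836)) = -528/(23761 + 9768) = -528/33529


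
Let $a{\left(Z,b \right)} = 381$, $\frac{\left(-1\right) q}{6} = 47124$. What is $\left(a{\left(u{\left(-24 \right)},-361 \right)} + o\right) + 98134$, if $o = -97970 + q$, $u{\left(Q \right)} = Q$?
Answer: $-282199$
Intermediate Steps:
$q = -282744$ ($q = \left(-6\right) 47124 = -282744$)
$o = -380714$ ($o = -97970 - 282744 = -380714$)
$\left(a{\left(u{\left(-24 \right)},-361 \right)} + o\right) + 98134 = \left(381 - 380714\right) + 98134 = -380333 + 98134 = -282199$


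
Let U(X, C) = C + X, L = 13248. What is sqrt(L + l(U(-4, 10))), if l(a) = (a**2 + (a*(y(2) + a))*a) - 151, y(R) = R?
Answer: sqrt(13421) ≈ 115.85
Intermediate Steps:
l(a) = -151 + a**2 + a**2*(2 + a) (l(a) = (a**2 + (a*(2 + a))*a) - 151 = (a**2 + a**2*(2 + a)) - 151 = -151 + a**2 + a**2*(2 + a))
sqrt(L + l(U(-4, 10))) = sqrt(13248 + (-151 + (10 - 4)**3 + 3*(10 - 4)**2)) = sqrt(13248 + (-151 + 6**3 + 3*6**2)) = sqrt(13248 + (-151 + 216 + 3*36)) = sqrt(13248 + (-151 + 216 + 108)) = sqrt(13248 + 173) = sqrt(13421)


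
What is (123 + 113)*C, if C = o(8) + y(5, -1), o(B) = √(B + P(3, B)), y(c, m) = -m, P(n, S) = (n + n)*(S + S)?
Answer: 236 + 472*√26 ≈ 2642.7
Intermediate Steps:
P(n, S) = 4*S*n (P(n, S) = (2*n)*(2*S) = 4*S*n)
o(B) = √13*√B (o(B) = √(B + 4*B*3) = √(B + 12*B) = √(13*B) = √13*√B)
C = 1 + 2*√26 (C = √13*√8 - 1*(-1) = √13*(2*√2) + 1 = 2*√26 + 1 = 1 + 2*√26 ≈ 11.198)
(123 + 113)*C = (123 + 113)*(1 + 2*√26) = 236*(1 + 2*√26) = 236 + 472*√26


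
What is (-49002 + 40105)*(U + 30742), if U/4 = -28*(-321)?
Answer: -593376518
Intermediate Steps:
U = 35952 (U = 4*(-28*(-321)) = 4*8988 = 35952)
(-49002 + 40105)*(U + 30742) = (-49002 + 40105)*(35952 + 30742) = -8897*66694 = -593376518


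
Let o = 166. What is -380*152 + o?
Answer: -57594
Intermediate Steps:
-380*152 + o = -380*152 + 166 = -57760 + 166 = -57594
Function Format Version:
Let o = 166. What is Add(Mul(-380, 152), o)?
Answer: -57594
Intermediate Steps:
Add(Mul(-380, 152), o) = Add(Mul(-380, 152), 166) = Add(-57760, 166) = -57594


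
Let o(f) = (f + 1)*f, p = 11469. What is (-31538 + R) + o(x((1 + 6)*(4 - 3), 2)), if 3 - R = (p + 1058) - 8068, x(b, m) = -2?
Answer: -35992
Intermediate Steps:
o(f) = f*(1 + f) (o(f) = (1 + f)*f = f*(1 + f))
R = -4456 (R = 3 - ((11469 + 1058) - 8068) = 3 - (12527 - 8068) = 3 - 1*4459 = 3 - 4459 = -4456)
(-31538 + R) + o(x((1 + 6)*(4 - 3), 2)) = (-31538 - 4456) - 2*(1 - 2) = -35994 - 2*(-1) = -35994 + 2 = -35992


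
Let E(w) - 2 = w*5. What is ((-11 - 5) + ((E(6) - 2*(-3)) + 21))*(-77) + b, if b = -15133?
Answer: -18444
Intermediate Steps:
E(w) = 2 + 5*w (E(w) = 2 + w*5 = 2 + 5*w)
((-11 - 5) + ((E(6) - 2*(-3)) + 21))*(-77) + b = ((-11 - 5) + (((2 + 5*6) - 2*(-3)) + 21))*(-77) - 15133 = (-16 + (((2 + 30) + 6) + 21))*(-77) - 15133 = (-16 + ((32 + 6) + 21))*(-77) - 15133 = (-16 + (38 + 21))*(-77) - 15133 = (-16 + 59)*(-77) - 15133 = 43*(-77) - 15133 = -3311 - 15133 = -18444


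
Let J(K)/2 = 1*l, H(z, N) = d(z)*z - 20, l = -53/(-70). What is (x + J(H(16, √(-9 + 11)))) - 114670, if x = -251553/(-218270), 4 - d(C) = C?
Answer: -175199071767/1527890 ≈ -1.1467e+5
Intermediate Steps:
l = 53/70 (l = -53*(-1/70) = 53/70 ≈ 0.75714)
d(C) = 4 - C
x = 251553/218270 (x = -251553*(-1/218270) = 251553/218270 ≈ 1.1525)
H(z, N) = -20 + z*(4 - z) (H(z, N) = (4 - z)*z - 20 = z*(4 - z) - 20 = -20 + z*(4 - z))
J(K) = 53/35 (J(K) = 2*(1*(53/70)) = 2*(53/70) = 53/35)
(x + J(H(16, √(-9 + 11)))) - 114670 = (251553/218270 + 53/35) - 114670 = 4074533/1527890 - 114670 = -175199071767/1527890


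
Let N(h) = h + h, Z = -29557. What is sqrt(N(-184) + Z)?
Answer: 15*I*sqrt(133) ≈ 172.99*I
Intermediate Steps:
N(h) = 2*h
sqrt(N(-184) + Z) = sqrt(2*(-184) - 29557) = sqrt(-368 - 29557) = sqrt(-29925) = 15*I*sqrt(133)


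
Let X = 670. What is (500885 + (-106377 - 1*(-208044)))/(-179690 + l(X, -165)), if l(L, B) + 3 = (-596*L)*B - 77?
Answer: 301276/32854015 ≈ 0.0091701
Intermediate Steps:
l(L, B) = -80 - 596*B*L (l(L, B) = -3 + ((-596*L)*B - 77) = -3 + (-596*B*L - 77) = -3 + (-77 - 596*B*L) = -80 - 596*B*L)
(500885 + (-106377 - 1*(-208044)))/(-179690 + l(X, -165)) = (500885 + (-106377 - 1*(-208044)))/(-179690 + (-80 - 596*(-165)*670)) = (500885 + (-106377 + 208044))/(-179690 + (-80 + 65887800)) = (500885 + 101667)/(-179690 + 65887720) = 602552/65708030 = 602552*(1/65708030) = 301276/32854015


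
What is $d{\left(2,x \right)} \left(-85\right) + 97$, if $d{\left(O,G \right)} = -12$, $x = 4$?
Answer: $1117$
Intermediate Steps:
$d{\left(2,x \right)} \left(-85\right) + 97 = \left(-12\right) \left(-85\right) + 97 = 1020 + 97 = 1117$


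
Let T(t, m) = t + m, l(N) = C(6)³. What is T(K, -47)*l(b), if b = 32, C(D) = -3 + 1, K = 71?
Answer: -192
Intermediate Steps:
C(D) = -2
l(N) = -8 (l(N) = (-2)³ = -8)
T(t, m) = m + t
T(K, -47)*l(b) = (-47 + 71)*(-8) = 24*(-8) = -192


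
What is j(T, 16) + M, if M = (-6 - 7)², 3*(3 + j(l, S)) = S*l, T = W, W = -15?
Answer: 86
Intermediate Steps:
T = -15
j(l, S) = -3 + S*l/3 (j(l, S) = -3 + (S*l)/3 = -3 + S*l/3)
M = 169 (M = (-13)² = 169)
j(T, 16) + M = (-3 + (⅓)*16*(-15)) + 169 = (-3 - 80) + 169 = -83 + 169 = 86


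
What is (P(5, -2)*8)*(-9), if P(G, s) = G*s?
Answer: 720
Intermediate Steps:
(P(5, -2)*8)*(-9) = ((5*(-2))*8)*(-9) = -10*8*(-9) = -80*(-9) = 720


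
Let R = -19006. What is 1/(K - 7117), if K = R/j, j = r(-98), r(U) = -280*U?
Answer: -13720/97654743 ≈ -0.00014049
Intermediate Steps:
j = 27440 (j = -280*(-98) = 27440)
K = -9503/13720 (K = -19006/27440 = -19006*1/27440 = -9503/13720 ≈ -0.69264)
1/(K - 7117) = 1/(-9503/13720 - 7117) = 1/(-97654743/13720) = -13720/97654743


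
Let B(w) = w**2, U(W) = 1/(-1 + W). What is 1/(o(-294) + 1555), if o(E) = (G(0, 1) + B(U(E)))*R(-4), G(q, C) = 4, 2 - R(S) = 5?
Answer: 87025/134279572 ≈ 0.00064809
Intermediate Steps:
R(S) = -3 (R(S) = 2 - 1*5 = 2 - 5 = -3)
o(E) = -12 - 3/(-1 + E)**2 (o(E) = (4 + (1/(-1 + E))**2)*(-3) = (4 + (-1 + E)**(-2))*(-3) = -12 - 3/(-1 + E)**2)
1/(o(-294) + 1555) = 1/((-12 - 3/(-1 - 294)**2) + 1555) = 1/((-12 - 3/(-295)**2) + 1555) = 1/((-12 - 3*1/87025) + 1555) = 1/((-12 - 3/87025) + 1555) = 1/(-1044303/87025 + 1555) = 1/(134279572/87025) = 87025/134279572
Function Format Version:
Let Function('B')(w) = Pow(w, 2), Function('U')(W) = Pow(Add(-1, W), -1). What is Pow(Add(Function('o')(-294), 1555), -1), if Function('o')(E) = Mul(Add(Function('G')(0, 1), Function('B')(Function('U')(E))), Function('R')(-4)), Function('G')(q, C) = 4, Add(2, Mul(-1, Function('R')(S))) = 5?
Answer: Rational(87025, 134279572) ≈ 0.00064809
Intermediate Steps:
Function('R')(S) = -3 (Function('R')(S) = Add(2, Mul(-1, 5)) = Add(2, -5) = -3)
Function('o')(E) = Add(-12, Mul(-3, Pow(Add(-1, E), -2))) (Function('o')(E) = Mul(Add(4, Pow(Pow(Add(-1, E), -1), 2)), -3) = Mul(Add(4, Pow(Add(-1, E), -2)), -3) = Add(-12, Mul(-3, Pow(Add(-1, E), -2))))
Pow(Add(Function('o')(-294), 1555), -1) = Pow(Add(Add(-12, Mul(-3, Pow(Add(-1, -294), -2))), 1555), -1) = Pow(Add(Add(-12, Mul(-3, Pow(-295, -2))), 1555), -1) = Pow(Add(Add(-12, Mul(-3, Rational(1, 87025))), 1555), -1) = Pow(Add(Add(-12, Rational(-3, 87025)), 1555), -1) = Pow(Add(Rational(-1044303, 87025), 1555), -1) = Pow(Rational(134279572, 87025), -1) = Rational(87025, 134279572)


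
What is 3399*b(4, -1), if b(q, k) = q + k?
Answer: 10197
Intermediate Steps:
b(q, k) = k + q
3399*b(4, -1) = 3399*(-1 + 4) = 3399*3 = 10197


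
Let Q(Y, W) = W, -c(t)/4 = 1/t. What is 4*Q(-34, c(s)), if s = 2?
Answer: -8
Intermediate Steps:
c(t) = -4/t
4*Q(-34, c(s)) = 4*(-4/2) = 4*(-4*1/2) = 4*(-2) = -8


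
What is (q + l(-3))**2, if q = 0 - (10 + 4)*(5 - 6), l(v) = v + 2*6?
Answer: 529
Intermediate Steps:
l(v) = 12 + v (l(v) = v + 12 = 12 + v)
q = 14 (q = 0 - 14*(-1) = 0 - 1*(-14) = 0 + 14 = 14)
(q + l(-3))**2 = (14 + (12 - 3))**2 = (14 + 9)**2 = 23**2 = 529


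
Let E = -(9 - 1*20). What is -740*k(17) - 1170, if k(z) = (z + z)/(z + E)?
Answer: -14480/7 ≈ -2068.6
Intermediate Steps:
E = 11 (E = -(9 - 20) = -1*(-11) = 11)
k(z) = 2*z/(11 + z) (k(z) = (z + z)/(z + 11) = (2*z)/(11 + z) = 2*z/(11 + z))
-740*k(17) - 1170 = -1480*17/(11 + 17) - 1170 = -1480*17/28 - 1170 = -740*17/14 - 1170 = -6290/7 - 1170 = -14480/7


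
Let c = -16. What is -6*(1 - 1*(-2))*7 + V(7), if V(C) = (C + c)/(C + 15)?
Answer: -2781/22 ≈ -126.41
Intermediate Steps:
V(C) = (-16 + C)/(15 + C) (V(C) = (C - 16)/(C + 15) = (-16 + C)/(15 + C))
-6*(1 - 1*(-2))*7 + V(7) = -6*(1 - 1*(-2))*7 + (-16 + 7)/(15 + 7) = -6*(1 + 2)*7 - 9/22 = -6*3*7 + (1/22)*(-9) = -18*7 - 9/22 = -126 - 9/22 = -2781/22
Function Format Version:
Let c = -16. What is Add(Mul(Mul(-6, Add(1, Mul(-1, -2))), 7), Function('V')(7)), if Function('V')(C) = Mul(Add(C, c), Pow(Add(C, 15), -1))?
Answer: Rational(-2781, 22) ≈ -126.41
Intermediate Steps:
Function('V')(C) = Mul(Pow(Add(15, C), -1), Add(-16, C)) (Function('V')(C) = Mul(Add(C, -16), Pow(Add(C, 15), -1)) = Mul(Add(-16, C), Pow(Add(15, C), -1)) = Mul(Pow(Add(15, C), -1), Add(-16, C)))
Add(Mul(Mul(-6, Add(1, Mul(-1, -2))), 7), Function('V')(7)) = Add(Mul(Mul(-6, Add(1, Mul(-1, -2))), 7), Mul(Pow(Add(15, 7), -1), Add(-16, 7))) = Add(Mul(Mul(-6, Add(1, 2)), 7), Mul(Pow(22, -1), -9)) = Add(Mul(Mul(-6, 3), 7), Mul(Rational(1, 22), -9)) = Add(Mul(-18, 7), Rational(-9, 22)) = Add(-126, Rational(-9, 22)) = Rational(-2781, 22)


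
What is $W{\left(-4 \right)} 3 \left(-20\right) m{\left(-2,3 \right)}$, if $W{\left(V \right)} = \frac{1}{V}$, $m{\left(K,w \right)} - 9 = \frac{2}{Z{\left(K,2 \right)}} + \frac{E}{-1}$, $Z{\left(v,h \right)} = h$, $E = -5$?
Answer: $225$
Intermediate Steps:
$m{\left(K,w \right)} = 15$ ($m{\left(K,w \right)} = 9 + \left(\frac{2}{2} - \frac{5}{-1}\right) = 9 + \left(2 \cdot \frac{1}{2} - -5\right) = 9 + \left(1 + 5\right) = 9 + 6 = 15$)
$W{\left(-4 \right)} 3 \left(-20\right) m{\left(-2,3 \right)} = \frac{1}{-4} \cdot 3 \left(-20\right) 15 = \left(- \frac{1}{4}\right) 3 \left(-20\right) 15 = \left(- \frac{3}{4}\right) \left(-20\right) 15 = 15 \cdot 15 = 225$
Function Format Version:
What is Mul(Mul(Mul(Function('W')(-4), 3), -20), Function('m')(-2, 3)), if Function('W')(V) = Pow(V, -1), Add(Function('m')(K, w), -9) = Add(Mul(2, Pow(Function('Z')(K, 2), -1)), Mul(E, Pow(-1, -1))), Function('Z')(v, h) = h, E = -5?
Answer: 225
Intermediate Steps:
Function('m')(K, w) = 15 (Function('m')(K, w) = Add(9, Add(Mul(2, Pow(2, -1)), Mul(-5, Pow(-1, -1)))) = Add(9, Add(Mul(2, Rational(1, 2)), Mul(-5, -1))) = Add(9, Add(1, 5)) = Add(9, 6) = 15)
Mul(Mul(Mul(Function('W')(-4), 3), -20), Function('m')(-2, 3)) = Mul(Mul(Mul(Pow(-4, -1), 3), -20), 15) = Mul(Mul(Mul(Rational(-1, 4), 3), -20), 15) = Mul(Mul(Rational(-3, 4), -20), 15) = Mul(15, 15) = 225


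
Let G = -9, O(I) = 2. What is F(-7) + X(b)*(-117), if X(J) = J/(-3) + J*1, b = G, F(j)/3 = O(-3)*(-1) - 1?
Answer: 693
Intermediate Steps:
F(j) = -9 (F(j) = 3*(2*(-1) - 1) = 3*(-2 - 1) = 3*(-3) = -9)
b = -9
X(J) = 2*J/3 (X(J) = J*(-1/3) + J = -J/3 + J = 2*J/3)
F(-7) + X(b)*(-117) = -9 + ((2/3)*(-9))*(-117) = -9 - 6*(-117) = -9 + 702 = 693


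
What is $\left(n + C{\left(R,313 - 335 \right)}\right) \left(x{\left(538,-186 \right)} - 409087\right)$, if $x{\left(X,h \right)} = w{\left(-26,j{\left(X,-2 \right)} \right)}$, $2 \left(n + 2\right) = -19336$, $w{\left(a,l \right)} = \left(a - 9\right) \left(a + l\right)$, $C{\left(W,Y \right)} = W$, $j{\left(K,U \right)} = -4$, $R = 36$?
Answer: $3931028458$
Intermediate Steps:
$w{\left(a,l \right)} = \left(-9 + a\right) \left(a + l\right)$
$n = -9670$ ($n = -2 + \frac{1}{2} \left(-19336\right) = -2 - 9668 = -9670$)
$x{\left(X,h \right)} = 1050$ ($x{\left(X,h \right)} = \left(-26\right)^{2} - -234 - -36 - -104 = 676 + 234 + 36 + 104 = 1050$)
$\left(n + C{\left(R,313 - 335 \right)}\right) \left(x{\left(538,-186 \right)} - 409087\right) = \left(-9670 + 36\right) \left(1050 - 409087\right) = \left(-9634\right) \left(-408037\right) = 3931028458$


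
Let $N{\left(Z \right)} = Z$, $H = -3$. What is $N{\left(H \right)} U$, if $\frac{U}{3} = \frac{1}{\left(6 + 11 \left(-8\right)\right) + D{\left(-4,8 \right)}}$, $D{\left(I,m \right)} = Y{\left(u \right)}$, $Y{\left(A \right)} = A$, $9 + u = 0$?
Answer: $\frac{9}{91} \approx 0.098901$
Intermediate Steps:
$u = -9$ ($u = -9 + 0 = -9$)
$D{\left(I,m \right)} = -9$
$U = - \frac{3}{91}$ ($U = \frac{3}{\left(6 + 11 \left(-8\right)\right) - 9} = \frac{3}{\left(6 - 88\right) - 9} = \frac{3}{-82 - 9} = \frac{3}{-91} = 3 \left(- \frac{1}{91}\right) = - \frac{3}{91} \approx -0.032967$)
$N{\left(H \right)} U = \left(-3\right) \left(- \frac{3}{91}\right) = \frac{9}{91}$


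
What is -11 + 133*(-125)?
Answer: -16636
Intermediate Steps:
-11 + 133*(-125) = -11 - 16625 = -16636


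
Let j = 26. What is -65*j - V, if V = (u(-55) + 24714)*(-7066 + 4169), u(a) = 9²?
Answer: 71829425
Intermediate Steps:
u(a) = 81
V = -71831115 (V = (81 + 24714)*(-7066 + 4169) = 24795*(-2897) = -71831115)
-65*j - V = -65*26 - 1*(-71831115) = -1690 + 71831115 = 71829425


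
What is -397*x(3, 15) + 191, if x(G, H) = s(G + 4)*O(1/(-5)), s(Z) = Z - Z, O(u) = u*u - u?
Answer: 191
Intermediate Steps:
O(u) = u² - u
s(Z) = 0
x(G, H) = 0 (x(G, H) = 0*((-1 + 1/(-5))/(-5)) = 0*(-(-1 - ⅕)/5) = 0*(-⅕*(-6/5)) = 0*(6/25) = 0)
-397*x(3, 15) + 191 = -397*0 + 191 = 0 + 191 = 191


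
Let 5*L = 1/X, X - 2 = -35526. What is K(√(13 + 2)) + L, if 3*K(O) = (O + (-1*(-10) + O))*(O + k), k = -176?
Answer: -307282603/532860 - 114*√15 ≈ -1018.2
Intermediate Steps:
X = -35524 (X = 2 - 35526 = -35524)
L = -1/177620 (L = (⅕)/(-35524) = (⅕)*(-1/35524) = -1/177620 ≈ -5.6300e-6)
K(O) = (-176 + O)*(10 + 2*O)/3 (K(O) = ((O + (-1*(-10) + O))*(O - 176))/3 = ((O + (10 + O))*(-176 + O))/3 = ((10 + 2*O)*(-176 + O))/3 = ((-176 + O)*(10 + 2*O))/3 = (-176 + O)*(10 + 2*O)/3)
K(√(13 + 2)) + L = (-1760/3 - 114*√(13 + 2) + 2*(√(13 + 2))²/3) - 1/177620 = (-1760/3 - 114*√15 + 2*(√15)²/3) - 1/177620 = (-1760/3 - 114*√15 + (⅔)*15) - 1/177620 = (-1760/3 - 114*√15 + 10) - 1/177620 = (-1730/3 - 114*√15) - 1/177620 = -307282603/532860 - 114*√15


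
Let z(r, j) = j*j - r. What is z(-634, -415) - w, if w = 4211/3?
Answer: 514366/3 ≈ 1.7146e+5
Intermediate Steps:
z(r, j) = j² - r
w = 4211/3 (w = 4211*(⅓) = 4211/3 ≈ 1403.7)
z(-634, -415) - w = ((-415)² - 1*(-634)) - 1*4211/3 = (172225 + 634) - 4211/3 = 172859 - 4211/3 = 514366/3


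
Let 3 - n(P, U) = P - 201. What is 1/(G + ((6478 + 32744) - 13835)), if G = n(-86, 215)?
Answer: 1/25677 ≈ 3.8945e-5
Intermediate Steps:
n(P, U) = 204 - P (n(P, U) = 3 - (P - 201) = 3 - (-201 + P) = 3 + (201 - P) = 204 - P)
G = 290 (G = 204 - 1*(-86) = 204 + 86 = 290)
1/(G + ((6478 + 32744) - 13835)) = 1/(290 + ((6478 + 32744) - 13835)) = 1/(290 + (39222 - 13835)) = 1/(290 + 25387) = 1/25677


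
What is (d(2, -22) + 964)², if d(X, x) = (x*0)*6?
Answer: 929296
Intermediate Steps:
d(X, x) = 0 (d(X, x) = 0*6 = 0)
(d(2, -22) + 964)² = (0 + 964)² = 964² = 929296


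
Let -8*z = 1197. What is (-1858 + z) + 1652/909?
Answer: -14586233/7272 ≈ -2005.8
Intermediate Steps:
z = -1197/8 (z = -⅛*1197 = -1197/8 ≈ -149.63)
(-1858 + z) + 1652/909 = (-1858 - 1197/8) + 1652/909 = -16061/8 + 1652*(1/909) = -16061/8 + 1652/909 = -14586233/7272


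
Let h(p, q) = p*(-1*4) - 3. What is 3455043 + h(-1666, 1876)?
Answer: 3461704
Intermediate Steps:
h(p, q) = -3 - 4*p (h(p, q) = p*(-4) - 3 = -4*p - 3 = -3 - 4*p)
3455043 + h(-1666, 1876) = 3455043 + (-3 - 4*(-1666)) = 3455043 + (-3 + 6664) = 3455043 + 6661 = 3461704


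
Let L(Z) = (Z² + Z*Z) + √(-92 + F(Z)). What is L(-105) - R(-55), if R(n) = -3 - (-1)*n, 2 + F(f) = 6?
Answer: 22108 + 2*I*√22 ≈ 22108.0 + 9.3808*I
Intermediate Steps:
F(f) = 4 (F(f) = -2 + 6 = 4)
L(Z) = 2*Z² + 2*I*√22 (L(Z) = (Z² + Z*Z) + √(-92 + 4) = (Z² + Z²) + √(-88) = 2*Z² + 2*I*√22)
R(n) = -3 + n
L(-105) - R(-55) = (2*(-105)² + 2*I*√22) - (-3 - 55) = (2*11025 + 2*I*√22) - 1*(-58) = (22050 + 2*I*√22) + 58 = 22108 + 2*I*√22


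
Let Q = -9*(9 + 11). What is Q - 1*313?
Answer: -493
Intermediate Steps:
Q = -180 (Q = -9*20 = -180)
Q - 1*313 = -180 - 1*313 = -180 - 313 = -493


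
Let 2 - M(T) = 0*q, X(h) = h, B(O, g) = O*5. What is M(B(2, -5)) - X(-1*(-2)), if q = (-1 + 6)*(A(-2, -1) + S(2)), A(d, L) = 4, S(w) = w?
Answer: 0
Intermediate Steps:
B(O, g) = 5*O
q = 30 (q = (-1 + 6)*(4 + 2) = 5*6 = 30)
M(T) = 2 (M(T) = 2 - 0*30 = 2 - 1*0 = 2 + 0 = 2)
M(B(2, -5)) - X(-1*(-2)) = 2 - (-1)*(-2) = 2 - 1*2 = 2 - 2 = 0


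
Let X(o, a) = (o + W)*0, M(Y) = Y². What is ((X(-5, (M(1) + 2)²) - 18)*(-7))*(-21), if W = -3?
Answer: -2646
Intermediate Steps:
X(o, a) = 0 (X(o, a) = (o - 3)*0 = (-3 + o)*0 = 0)
((X(-5, (M(1) + 2)²) - 18)*(-7))*(-21) = ((0 - 18)*(-7))*(-21) = -18*(-7)*(-21) = 126*(-21) = -2646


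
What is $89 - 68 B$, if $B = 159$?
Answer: $-10723$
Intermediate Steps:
$89 - 68 B = 89 - 10812 = -10723$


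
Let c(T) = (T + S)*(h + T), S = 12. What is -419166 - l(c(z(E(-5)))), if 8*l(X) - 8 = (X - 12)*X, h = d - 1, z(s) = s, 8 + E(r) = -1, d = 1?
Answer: -3354389/8 ≈ -4.1930e+5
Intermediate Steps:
E(r) = -9 (E(r) = -8 - 1 = -9)
h = 0 (h = 1 - 1 = 0)
c(T) = T*(12 + T) (c(T) = (T + 12)*(0 + T) = (12 + T)*T = T*(12 + T))
l(X) = 1 + X*(-12 + X)/8 (l(X) = 1 + ((X - 12)*X)/8 = 1 + ((-12 + X)*X)/8 = 1 + (X*(-12 + X))/8 = 1 + X*(-12 + X)/8)
-419166 - l(c(z(E(-5)))) = -419166 - (1 - (-27)*(12 - 9)/2 + (-9*(12 - 9))**2/8) = -419166 - (1 - (-27)*3/2 + (-9*3)**2/8) = -419166 - (1 - 3/2*(-27) + (1/8)*(-27)**2) = -419166 - (1 + 81/2 + (1/8)*729) = -419166 - (1 + 81/2 + 729/8) = -419166 - 1*1061/8 = -419166 - 1061/8 = -3354389/8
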